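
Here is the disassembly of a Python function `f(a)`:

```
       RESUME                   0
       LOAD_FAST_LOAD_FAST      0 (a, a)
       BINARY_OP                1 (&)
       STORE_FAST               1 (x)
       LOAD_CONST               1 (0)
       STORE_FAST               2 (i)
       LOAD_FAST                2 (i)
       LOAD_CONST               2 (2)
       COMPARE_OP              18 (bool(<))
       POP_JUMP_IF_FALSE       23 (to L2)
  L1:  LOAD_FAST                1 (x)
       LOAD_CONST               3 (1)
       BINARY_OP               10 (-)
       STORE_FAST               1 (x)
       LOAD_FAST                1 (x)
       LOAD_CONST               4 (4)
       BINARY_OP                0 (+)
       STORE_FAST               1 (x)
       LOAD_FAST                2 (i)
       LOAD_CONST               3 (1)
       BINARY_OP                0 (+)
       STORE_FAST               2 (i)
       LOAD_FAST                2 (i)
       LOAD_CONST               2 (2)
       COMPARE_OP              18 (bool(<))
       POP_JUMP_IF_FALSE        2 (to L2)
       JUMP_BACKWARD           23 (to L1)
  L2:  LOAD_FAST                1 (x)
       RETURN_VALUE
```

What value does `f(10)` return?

16

LOAD_FAST_LOAD_FAST a,a → push 10,10. Stack: [10, 10]
BINARY_OP & → 10 & 10 = 10. Stack: [10]
STORE_FAST x → x=10. Stack: []
LOAD_CONST → push 0. Stack: [0]
STORE_FAST i → i=0. Stack: []
LOAD_FAST i → push 0. Stack: [0]
LOAD_CONST → push 2. Stack: [0, 2]
COMPARE_OP bool(<) → 0 vs 2 = True. Stack: [True]
POP_JUMP_IF_FALSE → pop True; no jump. Stack: []
LOAD_FAST x → push 10. Stack: [10]
LOAD_CONST → push 1. Stack: [10, 1]
BINARY_OP - → 10 - 1 = 9. Stack: [9]
STORE_FAST x → x=9. Stack: []
LOAD_FAST x → push 9. Stack: [9]
LOAD_CONST → push 4. Stack: [9, 4]
BINARY_OP + → 9 + 4 = 13. Stack: [13]
STORE_FAST x → x=13. Stack: []
LOAD_FAST i → push 0. Stack: [0]
LOAD_CONST → push 1. Stack: [0, 1]
BINARY_OP + → 0 + 1 = 1. Stack: [1]
STORE_FAST i → i=1. Stack: []
LOAD_FAST i → push 1. Stack: [1]
LOAD_CONST → push 2. Stack: [1, 2]
COMPARE_OP bool(<) → 1 vs 2 = True. Stack: [True]
POP_JUMP_IF_FALSE → pop True; no jump. Stack: []
LOAD_FAST x → push 13. Stack: [13]
LOAD_CONST → push 1. Stack: [13, 1]
BINARY_OP - → 13 - 1 = 12. Stack: [12]
STORE_FAST x → x=12. Stack: []
LOAD_FAST x → push 12. Stack: [12]
LOAD_CONST → push 4. Stack: [12, 4]
BINARY_OP + → 12 + 4 = 16. Stack: [16]
STORE_FAST x → x=16. Stack: []
LOAD_FAST i → push 1. Stack: [1]
LOAD_CONST → push 1. Stack: [1, 1]
BINARY_OP + → 1 + 1 = 2. Stack: [2]
STORE_FAST i → i=2. Stack: []
LOAD_FAST i → push 2. Stack: [2]
LOAD_CONST → push 2. Stack: [2, 2]
COMPARE_OP bool(<) → 2 vs 2 = False. Stack: [False]
POP_JUMP_IF_FALSE → pop False; jump. Stack: []
LOAD_FAST x → push 16. Stack: [16]
RETURN_VALUE → return 16.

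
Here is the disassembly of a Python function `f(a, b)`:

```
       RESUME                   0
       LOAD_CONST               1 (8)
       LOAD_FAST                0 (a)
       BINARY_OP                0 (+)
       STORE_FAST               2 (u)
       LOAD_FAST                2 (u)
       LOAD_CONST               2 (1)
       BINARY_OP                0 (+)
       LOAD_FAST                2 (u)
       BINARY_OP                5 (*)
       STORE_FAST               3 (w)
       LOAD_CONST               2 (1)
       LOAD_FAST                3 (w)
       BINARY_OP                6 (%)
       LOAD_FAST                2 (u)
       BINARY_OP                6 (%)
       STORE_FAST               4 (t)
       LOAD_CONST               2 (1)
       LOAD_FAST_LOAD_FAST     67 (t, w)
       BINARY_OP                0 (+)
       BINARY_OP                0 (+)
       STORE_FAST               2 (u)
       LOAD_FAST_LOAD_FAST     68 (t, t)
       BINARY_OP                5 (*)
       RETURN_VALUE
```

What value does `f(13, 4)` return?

1

LOAD_CONST → push 8. Stack: [8]
LOAD_FAST a → push 13. Stack: [8, 13]
BINARY_OP + → 8 + 13 = 21. Stack: [21]
STORE_FAST u → u=21. Stack: []
LOAD_FAST u → push 21. Stack: [21]
LOAD_CONST → push 1. Stack: [21, 1]
BINARY_OP + → 21 + 1 = 22. Stack: [22]
LOAD_FAST u → push 21. Stack: [22, 21]
BINARY_OP * → 22 * 21 = 462. Stack: [462]
STORE_FAST w → w=462. Stack: []
LOAD_CONST → push 1. Stack: [1]
LOAD_FAST w → push 462. Stack: [1, 462]
BINARY_OP % → 1 % 462 = 1. Stack: [1]
LOAD_FAST u → push 21. Stack: [1, 21]
BINARY_OP % → 1 % 21 = 1. Stack: [1]
STORE_FAST t → t=1. Stack: []
LOAD_CONST → push 1. Stack: [1]
LOAD_FAST_LOAD_FAST t,w → push 1,462. Stack: [1, 1, 462]
BINARY_OP + → 1 + 462 = 463. Stack: [1, 463]
BINARY_OP + → 1 + 463 = 464. Stack: [464]
STORE_FAST u → u=464. Stack: []
LOAD_FAST_LOAD_FAST t,t → push 1,1. Stack: [1, 1]
BINARY_OP * → 1 * 1 = 1. Stack: [1]
RETURN_VALUE → return 1.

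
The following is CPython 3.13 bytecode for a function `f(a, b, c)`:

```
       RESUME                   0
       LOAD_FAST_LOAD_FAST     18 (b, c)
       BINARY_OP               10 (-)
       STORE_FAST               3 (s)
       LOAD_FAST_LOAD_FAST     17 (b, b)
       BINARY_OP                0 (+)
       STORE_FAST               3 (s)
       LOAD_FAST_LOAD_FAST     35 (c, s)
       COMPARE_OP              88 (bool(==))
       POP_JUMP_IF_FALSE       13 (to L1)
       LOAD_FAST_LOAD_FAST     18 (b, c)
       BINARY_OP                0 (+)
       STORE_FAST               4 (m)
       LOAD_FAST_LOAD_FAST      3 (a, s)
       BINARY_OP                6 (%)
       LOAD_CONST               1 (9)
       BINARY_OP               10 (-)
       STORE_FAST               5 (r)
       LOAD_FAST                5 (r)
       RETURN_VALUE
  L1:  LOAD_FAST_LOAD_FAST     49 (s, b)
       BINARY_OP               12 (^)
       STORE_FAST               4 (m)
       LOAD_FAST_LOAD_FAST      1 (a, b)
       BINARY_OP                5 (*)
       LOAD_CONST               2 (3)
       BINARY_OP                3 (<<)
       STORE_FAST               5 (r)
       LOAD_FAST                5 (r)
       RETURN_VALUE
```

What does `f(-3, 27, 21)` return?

-648

LOAD_FAST_LOAD_FAST b,c → push 27,21. Stack: [27, 21]
BINARY_OP - → 27 - 21 = 6. Stack: [6]
STORE_FAST s → s=6. Stack: []
LOAD_FAST_LOAD_FAST b,b → push 27,27. Stack: [27, 27]
BINARY_OP + → 27 + 27 = 54. Stack: [54]
STORE_FAST s → s=54. Stack: []
LOAD_FAST_LOAD_FAST c,s → push 21,54. Stack: [21, 54]
COMPARE_OP bool(==) → 21 vs 54 = False. Stack: [False]
POP_JUMP_IF_FALSE → pop False; jump. Stack: []
LOAD_FAST_LOAD_FAST s,b → push 54,27. Stack: [54, 27]
BINARY_OP ^ → 54 ^ 27 = 45. Stack: [45]
STORE_FAST m → m=45. Stack: []
LOAD_FAST_LOAD_FAST a,b → push -3,27. Stack: [-3, 27]
BINARY_OP * → -3 * 27 = -81. Stack: [-81]
LOAD_CONST → push 3. Stack: [-81, 3]
BINARY_OP << → -81 << 3 = -648. Stack: [-648]
STORE_FAST r → r=-648. Stack: []
LOAD_FAST r → push -648. Stack: [-648]
RETURN_VALUE → return -648.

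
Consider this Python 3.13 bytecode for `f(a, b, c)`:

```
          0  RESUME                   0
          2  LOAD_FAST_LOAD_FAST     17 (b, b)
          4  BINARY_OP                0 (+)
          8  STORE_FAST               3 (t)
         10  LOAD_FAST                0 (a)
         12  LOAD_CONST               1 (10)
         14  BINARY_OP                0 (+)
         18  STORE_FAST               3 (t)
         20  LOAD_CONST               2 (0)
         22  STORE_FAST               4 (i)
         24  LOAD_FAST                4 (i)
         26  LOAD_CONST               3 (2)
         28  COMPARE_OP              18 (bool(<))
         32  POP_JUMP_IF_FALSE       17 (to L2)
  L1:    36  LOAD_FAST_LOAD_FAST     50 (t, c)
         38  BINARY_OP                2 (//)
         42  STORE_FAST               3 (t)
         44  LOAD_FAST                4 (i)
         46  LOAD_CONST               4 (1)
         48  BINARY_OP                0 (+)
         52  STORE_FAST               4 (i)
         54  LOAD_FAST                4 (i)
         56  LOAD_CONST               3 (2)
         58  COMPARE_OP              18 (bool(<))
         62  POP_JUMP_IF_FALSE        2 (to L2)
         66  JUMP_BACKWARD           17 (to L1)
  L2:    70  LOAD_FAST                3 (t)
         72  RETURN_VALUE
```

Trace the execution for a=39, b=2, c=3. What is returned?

LOAD_FAST_LOAD_FAST b,b → push 2,2. Stack: [2, 2]
BINARY_OP + → 2 + 2 = 4. Stack: [4]
STORE_FAST t → t=4. Stack: []
LOAD_FAST a → push 39. Stack: [39]
LOAD_CONST → push 10. Stack: [39, 10]
BINARY_OP + → 39 + 10 = 49. Stack: [49]
STORE_FAST t → t=49. Stack: []
LOAD_CONST → push 0. Stack: [0]
STORE_FAST i → i=0. Stack: []
LOAD_FAST i → push 0. Stack: [0]
LOAD_CONST → push 2. Stack: [0, 2]
COMPARE_OP bool(<) → 0 vs 2 = True. Stack: [True]
POP_JUMP_IF_FALSE → pop True; no jump. Stack: []
LOAD_FAST_LOAD_FAST t,c → push 49,3. Stack: [49, 3]
BINARY_OP // → 49 // 3 = 16. Stack: [16]
STORE_FAST t → t=16. Stack: []
LOAD_FAST i → push 0. Stack: [0]
LOAD_CONST → push 1. Stack: [0, 1]
BINARY_OP + → 0 + 1 = 1. Stack: [1]
STORE_FAST i → i=1. Stack: []
LOAD_FAST i → push 1. Stack: [1]
LOAD_CONST → push 2. Stack: [1, 2]
COMPARE_OP bool(<) → 1 vs 2 = True. Stack: [True]
POP_JUMP_IF_FALSE → pop True; no jump. Stack: []
LOAD_FAST_LOAD_FAST t,c → push 16,3. Stack: [16, 3]
BINARY_OP // → 16 // 3 = 5. Stack: [5]
STORE_FAST t → t=5. Stack: []
LOAD_FAST i → push 1. Stack: [1]
LOAD_CONST → push 1. Stack: [1, 1]
BINARY_OP + → 1 + 1 = 2. Stack: [2]
STORE_FAST i → i=2. Stack: []
LOAD_FAST i → push 2. Stack: [2]
LOAD_CONST → push 2. Stack: [2, 2]
COMPARE_OP bool(<) → 2 vs 2 = False. Stack: [False]
POP_JUMP_IF_FALSE → pop False; jump. Stack: []
LOAD_FAST t → push 5. Stack: [5]
RETURN_VALUE → return 5.

5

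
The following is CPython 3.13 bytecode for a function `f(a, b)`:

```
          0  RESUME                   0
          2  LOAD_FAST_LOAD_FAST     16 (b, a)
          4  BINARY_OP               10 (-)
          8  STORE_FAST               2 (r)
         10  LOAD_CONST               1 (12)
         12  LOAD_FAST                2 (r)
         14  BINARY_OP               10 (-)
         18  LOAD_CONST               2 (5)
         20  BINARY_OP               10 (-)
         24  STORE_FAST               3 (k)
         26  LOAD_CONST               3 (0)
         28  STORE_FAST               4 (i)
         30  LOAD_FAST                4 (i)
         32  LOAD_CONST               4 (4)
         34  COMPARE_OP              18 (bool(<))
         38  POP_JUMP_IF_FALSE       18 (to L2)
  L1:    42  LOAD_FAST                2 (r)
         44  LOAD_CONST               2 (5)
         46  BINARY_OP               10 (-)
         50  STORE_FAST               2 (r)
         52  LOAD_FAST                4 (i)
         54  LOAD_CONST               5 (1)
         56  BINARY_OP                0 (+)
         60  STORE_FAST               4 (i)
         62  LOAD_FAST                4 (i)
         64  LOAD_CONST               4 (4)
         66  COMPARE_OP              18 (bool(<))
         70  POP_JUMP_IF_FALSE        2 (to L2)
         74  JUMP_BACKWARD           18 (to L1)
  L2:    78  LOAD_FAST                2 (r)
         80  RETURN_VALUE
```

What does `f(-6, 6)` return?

LOAD_FAST_LOAD_FAST b,a → push 6,-6. Stack: [6, -6]
BINARY_OP - → 6 - -6 = 12. Stack: [12]
STORE_FAST r → r=12. Stack: []
LOAD_CONST → push 12. Stack: [12]
LOAD_FAST r → push 12. Stack: [12, 12]
BINARY_OP - → 12 - 12 = 0. Stack: [0]
LOAD_CONST → push 5. Stack: [0, 5]
BINARY_OP - → 0 - 5 = -5. Stack: [-5]
STORE_FAST k → k=-5. Stack: []
LOAD_CONST → push 0. Stack: [0]
STORE_FAST i → i=0. Stack: []
LOAD_FAST i → push 0. Stack: [0]
LOAD_CONST → push 4. Stack: [0, 4]
COMPARE_OP bool(<) → 0 vs 4 = True. Stack: [True]
POP_JUMP_IF_FALSE → pop True; no jump. Stack: []
LOAD_FAST r → push 12. Stack: [12]
LOAD_CONST → push 5. Stack: [12, 5]
BINARY_OP - → 12 - 5 = 7. Stack: [7]
STORE_FAST r → r=7. Stack: []
LOAD_FAST i → push 0. Stack: [0]
LOAD_CONST → push 1. Stack: [0, 1]
BINARY_OP + → 0 + 1 = 1. Stack: [1]
STORE_FAST i → i=1. Stack: []
LOAD_FAST i → push 1. Stack: [1]
LOAD_CONST → push 4. Stack: [1, 4]
COMPARE_OP bool(<) → 1 vs 4 = True. Stack: [True]
POP_JUMP_IF_FALSE → pop True; no jump. Stack: []
LOAD_FAST r → push 7. Stack: [7]
LOAD_CONST → push 5. Stack: [7, 5]
BINARY_OP - → 7 - 5 = 2. Stack: [2]
STORE_FAST r → r=2. Stack: []
LOAD_FAST i → push 1. Stack: [1]
LOAD_CONST → push 1. Stack: [1, 1]
BINARY_OP + → 1 + 1 = 2. Stack: [2]
STORE_FAST i → i=2. Stack: []
LOAD_FAST i → push 2. Stack: [2]
LOAD_CONST → push 4. Stack: [2, 4]
COMPARE_OP bool(<) → 2 vs 4 = True. Stack: [True]
POP_JUMP_IF_FALSE → pop True; no jump. Stack: []
LOAD_FAST r → push 2. Stack: [2]
LOAD_CONST → push 5. Stack: [2, 5]
BINARY_OP - → 2 - 5 = -3. Stack: [-3]
STORE_FAST r → r=-3. Stack: []
LOAD_FAST i → push 2. Stack: [2]
LOAD_CONST → push 1. Stack: [2, 1]
BINARY_OP + → 2 + 1 = 3. Stack: [3]
STORE_FAST i → i=3. Stack: []
LOAD_FAST i → push 3. Stack: [3]
LOAD_CONST → push 4. Stack: [3, 4]
COMPARE_OP bool(<) → 3 vs 4 = True. Stack: [True]
POP_JUMP_IF_FALSE → pop True; no jump. Stack: []
LOAD_FAST r → push -3. Stack: [-3]
LOAD_CONST → push 5. Stack: [-3, 5]
BINARY_OP - → -3 - 5 = -8. Stack: [-8]
STORE_FAST r → r=-8. Stack: []
LOAD_FAST i → push 3. Stack: [3]
LOAD_CONST → push 1. Stack: [3, 1]
BINARY_OP + → 3 + 1 = 4. Stack: [4]
STORE_FAST i → i=4. Stack: []
LOAD_FAST i → push 4. Stack: [4]
LOAD_CONST → push 4. Stack: [4, 4]
COMPARE_OP bool(<) → 4 vs 4 = False. Stack: [False]
POP_JUMP_IF_FALSE → pop False; jump. Stack: []
LOAD_FAST r → push -8. Stack: [-8]
RETURN_VALUE → return -8.

-8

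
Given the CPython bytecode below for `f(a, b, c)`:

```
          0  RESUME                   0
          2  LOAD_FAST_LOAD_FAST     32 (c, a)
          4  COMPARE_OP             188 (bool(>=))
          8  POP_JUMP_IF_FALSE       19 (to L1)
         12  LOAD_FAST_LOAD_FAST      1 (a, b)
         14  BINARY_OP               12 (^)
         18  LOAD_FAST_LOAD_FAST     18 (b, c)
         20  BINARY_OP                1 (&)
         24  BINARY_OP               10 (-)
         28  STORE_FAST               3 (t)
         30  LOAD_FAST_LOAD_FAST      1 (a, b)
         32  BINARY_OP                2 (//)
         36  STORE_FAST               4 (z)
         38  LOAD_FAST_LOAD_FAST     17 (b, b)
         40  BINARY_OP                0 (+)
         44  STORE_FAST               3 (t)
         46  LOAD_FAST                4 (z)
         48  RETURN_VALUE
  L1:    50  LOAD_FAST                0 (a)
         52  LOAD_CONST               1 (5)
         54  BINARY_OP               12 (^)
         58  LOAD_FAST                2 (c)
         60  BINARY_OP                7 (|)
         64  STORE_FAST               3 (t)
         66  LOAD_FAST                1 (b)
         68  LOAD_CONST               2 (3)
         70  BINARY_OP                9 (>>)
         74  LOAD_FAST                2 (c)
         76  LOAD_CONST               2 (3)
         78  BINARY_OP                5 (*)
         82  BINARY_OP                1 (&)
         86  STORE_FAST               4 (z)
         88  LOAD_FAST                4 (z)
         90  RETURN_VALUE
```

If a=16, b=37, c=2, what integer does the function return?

LOAD_FAST_LOAD_FAST c,a → push 2,16. Stack: [2, 16]
COMPARE_OP bool(>=) → 2 vs 16 = False. Stack: [False]
POP_JUMP_IF_FALSE → pop False; jump. Stack: []
LOAD_FAST a → push 16. Stack: [16]
LOAD_CONST → push 5. Stack: [16, 5]
BINARY_OP ^ → 16 ^ 5 = 21. Stack: [21]
LOAD_FAST c → push 2. Stack: [21, 2]
BINARY_OP | → 21 | 2 = 23. Stack: [23]
STORE_FAST t → t=23. Stack: []
LOAD_FAST b → push 37. Stack: [37]
LOAD_CONST → push 3. Stack: [37, 3]
BINARY_OP >> → 37 >> 3 = 4. Stack: [4]
LOAD_FAST c → push 2. Stack: [4, 2]
LOAD_CONST → push 3. Stack: [4, 2, 3]
BINARY_OP * → 2 * 3 = 6. Stack: [4, 6]
BINARY_OP & → 4 & 6 = 4. Stack: [4]
STORE_FAST z → z=4. Stack: []
LOAD_FAST z → push 4. Stack: [4]
RETURN_VALUE → return 4.

4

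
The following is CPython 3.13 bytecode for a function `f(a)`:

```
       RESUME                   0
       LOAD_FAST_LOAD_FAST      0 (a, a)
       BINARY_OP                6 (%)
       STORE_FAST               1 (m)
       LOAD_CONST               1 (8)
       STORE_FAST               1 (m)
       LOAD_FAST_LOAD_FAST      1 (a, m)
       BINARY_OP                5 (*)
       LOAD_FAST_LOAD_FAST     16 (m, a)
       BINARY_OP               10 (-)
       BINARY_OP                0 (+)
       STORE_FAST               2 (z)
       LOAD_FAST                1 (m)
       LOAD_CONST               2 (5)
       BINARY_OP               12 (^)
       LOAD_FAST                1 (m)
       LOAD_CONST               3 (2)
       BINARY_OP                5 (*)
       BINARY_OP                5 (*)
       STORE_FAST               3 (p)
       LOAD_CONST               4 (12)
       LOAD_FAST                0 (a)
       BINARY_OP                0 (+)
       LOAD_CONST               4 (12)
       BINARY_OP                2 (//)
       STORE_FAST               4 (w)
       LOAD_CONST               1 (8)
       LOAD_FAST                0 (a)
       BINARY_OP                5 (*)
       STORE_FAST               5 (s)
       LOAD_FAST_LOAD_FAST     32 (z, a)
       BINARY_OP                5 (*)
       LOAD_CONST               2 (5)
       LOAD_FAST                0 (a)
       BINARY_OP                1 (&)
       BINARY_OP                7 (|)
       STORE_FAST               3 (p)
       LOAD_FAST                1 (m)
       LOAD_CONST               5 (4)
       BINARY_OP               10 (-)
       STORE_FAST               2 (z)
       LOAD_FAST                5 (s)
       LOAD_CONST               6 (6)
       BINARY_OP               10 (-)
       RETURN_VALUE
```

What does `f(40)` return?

314

LOAD_FAST_LOAD_FAST a,a → push 40,40. Stack: [40, 40]
BINARY_OP % → 40 % 40 = 0. Stack: [0]
STORE_FAST m → m=0. Stack: []
LOAD_CONST → push 8. Stack: [8]
STORE_FAST m → m=8. Stack: []
LOAD_FAST_LOAD_FAST a,m → push 40,8. Stack: [40, 8]
BINARY_OP * → 40 * 8 = 320. Stack: [320]
LOAD_FAST_LOAD_FAST m,a → push 8,40. Stack: [320, 8, 40]
BINARY_OP - → 8 - 40 = -32. Stack: [320, -32]
BINARY_OP + → 320 + -32 = 288. Stack: [288]
STORE_FAST z → z=288. Stack: []
LOAD_FAST m → push 8. Stack: [8]
LOAD_CONST → push 5. Stack: [8, 5]
BINARY_OP ^ → 8 ^ 5 = 13. Stack: [13]
LOAD_FAST m → push 8. Stack: [13, 8]
LOAD_CONST → push 2. Stack: [13, 8, 2]
BINARY_OP * → 8 * 2 = 16. Stack: [13, 16]
BINARY_OP * → 13 * 16 = 208. Stack: [208]
STORE_FAST p → p=208. Stack: []
LOAD_CONST → push 12. Stack: [12]
LOAD_FAST a → push 40. Stack: [12, 40]
BINARY_OP + → 12 + 40 = 52. Stack: [52]
LOAD_CONST → push 12. Stack: [52, 12]
BINARY_OP // → 52 // 12 = 4. Stack: [4]
STORE_FAST w → w=4. Stack: []
LOAD_CONST → push 8. Stack: [8]
LOAD_FAST a → push 40. Stack: [8, 40]
BINARY_OP * → 8 * 40 = 320. Stack: [320]
STORE_FAST s → s=320. Stack: []
LOAD_FAST_LOAD_FAST z,a → push 288,40. Stack: [288, 40]
BINARY_OP * → 288 * 40 = 11520. Stack: [11520]
LOAD_CONST → push 5. Stack: [11520, 5]
LOAD_FAST a → push 40. Stack: [11520, 5, 40]
BINARY_OP & → 5 & 40 = 0. Stack: [11520, 0]
BINARY_OP | → 11520 | 0 = 11520. Stack: [11520]
STORE_FAST p → p=11520. Stack: []
LOAD_FAST m → push 8. Stack: [8]
LOAD_CONST → push 4. Stack: [8, 4]
BINARY_OP - → 8 - 4 = 4. Stack: [4]
STORE_FAST z → z=4. Stack: []
LOAD_FAST s → push 320. Stack: [320]
LOAD_CONST → push 6. Stack: [320, 6]
BINARY_OP - → 320 - 6 = 314. Stack: [314]
RETURN_VALUE → return 314.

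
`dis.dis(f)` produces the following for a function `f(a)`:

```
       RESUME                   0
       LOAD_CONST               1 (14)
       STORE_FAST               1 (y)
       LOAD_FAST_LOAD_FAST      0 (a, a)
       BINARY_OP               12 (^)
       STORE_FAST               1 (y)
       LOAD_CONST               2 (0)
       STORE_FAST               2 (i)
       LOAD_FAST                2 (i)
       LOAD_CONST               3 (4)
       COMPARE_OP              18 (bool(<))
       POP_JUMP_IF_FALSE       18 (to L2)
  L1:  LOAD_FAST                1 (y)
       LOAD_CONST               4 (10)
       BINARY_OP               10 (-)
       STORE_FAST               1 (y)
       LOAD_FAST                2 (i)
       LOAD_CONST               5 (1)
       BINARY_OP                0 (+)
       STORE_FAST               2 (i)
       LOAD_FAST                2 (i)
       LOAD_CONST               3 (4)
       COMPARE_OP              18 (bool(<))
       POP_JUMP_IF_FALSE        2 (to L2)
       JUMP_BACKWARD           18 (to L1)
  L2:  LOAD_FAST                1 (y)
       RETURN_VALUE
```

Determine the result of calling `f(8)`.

LOAD_CONST → push 14. Stack: [14]
STORE_FAST y → y=14. Stack: []
LOAD_FAST_LOAD_FAST a,a → push 8,8. Stack: [8, 8]
BINARY_OP ^ → 8 ^ 8 = 0. Stack: [0]
STORE_FAST y → y=0. Stack: []
LOAD_CONST → push 0. Stack: [0]
STORE_FAST i → i=0. Stack: []
LOAD_FAST i → push 0. Stack: [0]
LOAD_CONST → push 4. Stack: [0, 4]
COMPARE_OP bool(<) → 0 vs 4 = True. Stack: [True]
POP_JUMP_IF_FALSE → pop True; no jump. Stack: []
LOAD_FAST y → push 0. Stack: [0]
LOAD_CONST → push 10. Stack: [0, 10]
BINARY_OP - → 0 - 10 = -10. Stack: [-10]
STORE_FAST y → y=-10. Stack: []
LOAD_FAST i → push 0. Stack: [0]
LOAD_CONST → push 1. Stack: [0, 1]
BINARY_OP + → 0 + 1 = 1. Stack: [1]
STORE_FAST i → i=1. Stack: []
LOAD_FAST i → push 1. Stack: [1]
LOAD_CONST → push 4. Stack: [1, 4]
COMPARE_OP bool(<) → 1 vs 4 = True. Stack: [True]
POP_JUMP_IF_FALSE → pop True; no jump. Stack: []
LOAD_FAST y → push -10. Stack: [-10]
LOAD_CONST → push 10. Stack: [-10, 10]
BINARY_OP - → -10 - 10 = -20. Stack: [-20]
STORE_FAST y → y=-20. Stack: []
LOAD_FAST i → push 1. Stack: [1]
LOAD_CONST → push 1. Stack: [1, 1]
BINARY_OP + → 1 + 1 = 2. Stack: [2]
STORE_FAST i → i=2. Stack: []
LOAD_FAST i → push 2. Stack: [2]
LOAD_CONST → push 4. Stack: [2, 4]
COMPARE_OP bool(<) → 2 vs 4 = True. Stack: [True]
POP_JUMP_IF_FALSE → pop True; no jump. Stack: []
LOAD_FAST y → push -20. Stack: [-20]
LOAD_CONST → push 10. Stack: [-20, 10]
BINARY_OP - → -20 - 10 = -30. Stack: [-30]
STORE_FAST y → y=-30. Stack: []
LOAD_FAST i → push 2. Stack: [2]
LOAD_CONST → push 1. Stack: [2, 1]
BINARY_OP + → 2 + 1 = 3. Stack: [3]
STORE_FAST i → i=3. Stack: []
LOAD_FAST i → push 3. Stack: [3]
LOAD_CONST → push 4. Stack: [3, 4]
COMPARE_OP bool(<) → 3 vs 4 = True. Stack: [True]
POP_JUMP_IF_FALSE → pop True; no jump. Stack: []
LOAD_FAST y → push -30. Stack: [-30]
LOAD_CONST → push 10. Stack: [-30, 10]
BINARY_OP - → -30 - 10 = -40. Stack: [-40]
STORE_FAST y → y=-40. Stack: []
LOAD_FAST i → push 3. Stack: [3]
LOAD_CONST → push 1. Stack: [3, 1]
BINARY_OP + → 3 + 1 = 4. Stack: [4]
STORE_FAST i → i=4. Stack: []
LOAD_FAST i → push 4. Stack: [4]
LOAD_CONST → push 4. Stack: [4, 4]
COMPARE_OP bool(<) → 4 vs 4 = False. Stack: [False]
POP_JUMP_IF_FALSE → pop False; jump. Stack: []
LOAD_FAST y → push -40. Stack: [-40]
RETURN_VALUE → return -40.

-40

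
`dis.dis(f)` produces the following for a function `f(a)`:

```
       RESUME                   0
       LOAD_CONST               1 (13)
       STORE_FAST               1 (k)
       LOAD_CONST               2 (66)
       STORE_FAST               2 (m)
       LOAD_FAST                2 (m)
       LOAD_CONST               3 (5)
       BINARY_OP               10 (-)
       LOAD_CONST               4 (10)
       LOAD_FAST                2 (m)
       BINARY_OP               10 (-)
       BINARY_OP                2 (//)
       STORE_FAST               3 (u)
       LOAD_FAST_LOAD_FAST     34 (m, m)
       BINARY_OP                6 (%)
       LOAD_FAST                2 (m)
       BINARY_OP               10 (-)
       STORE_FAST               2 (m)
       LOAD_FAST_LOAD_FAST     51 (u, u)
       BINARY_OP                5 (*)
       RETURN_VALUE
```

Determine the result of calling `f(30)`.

LOAD_CONST → push 13. Stack: [13]
STORE_FAST k → k=13. Stack: []
LOAD_CONST → push 66. Stack: [66]
STORE_FAST m → m=66. Stack: []
LOAD_FAST m → push 66. Stack: [66]
LOAD_CONST → push 5. Stack: [66, 5]
BINARY_OP - → 66 - 5 = 61. Stack: [61]
LOAD_CONST → push 10. Stack: [61, 10]
LOAD_FAST m → push 66. Stack: [61, 10, 66]
BINARY_OP - → 10 - 66 = -56. Stack: [61, -56]
BINARY_OP // → 61 // -56 = -2. Stack: [-2]
STORE_FAST u → u=-2. Stack: []
LOAD_FAST_LOAD_FAST m,m → push 66,66. Stack: [66, 66]
BINARY_OP % → 66 % 66 = 0. Stack: [0]
LOAD_FAST m → push 66. Stack: [0, 66]
BINARY_OP - → 0 - 66 = -66. Stack: [-66]
STORE_FAST m → m=-66. Stack: []
LOAD_FAST_LOAD_FAST u,u → push -2,-2. Stack: [-2, -2]
BINARY_OP * → -2 * -2 = 4. Stack: [4]
RETURN_VALUE → return 4.

4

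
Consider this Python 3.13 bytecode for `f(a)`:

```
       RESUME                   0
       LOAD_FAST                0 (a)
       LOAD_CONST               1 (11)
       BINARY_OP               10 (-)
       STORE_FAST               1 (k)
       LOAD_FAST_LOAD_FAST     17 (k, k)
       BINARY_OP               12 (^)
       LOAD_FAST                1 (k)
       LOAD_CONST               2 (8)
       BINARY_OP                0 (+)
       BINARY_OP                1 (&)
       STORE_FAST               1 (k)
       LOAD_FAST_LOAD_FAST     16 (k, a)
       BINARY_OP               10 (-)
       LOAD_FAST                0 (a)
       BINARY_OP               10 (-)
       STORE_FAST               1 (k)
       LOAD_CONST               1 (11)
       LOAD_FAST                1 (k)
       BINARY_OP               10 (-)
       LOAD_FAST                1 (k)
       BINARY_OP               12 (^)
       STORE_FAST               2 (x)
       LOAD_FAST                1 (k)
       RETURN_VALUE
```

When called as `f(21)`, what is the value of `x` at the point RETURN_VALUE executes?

-29

LOAD_FAST a → push 21. Stack: [21]
LOAD_CONST → push 11. Stack: [21, 11]
BINARY_OP - → 21 - 11 = 10. Stack: [10]
STORE_FAST k → k=10. Stack: []
LOAD_FAST_LOAD_FAST k,k → push 10,10. Stack: [10, 10]
BINARY_OP ^ → 10 ^ 10 = 0. Stack: [0]
LOAD_FAST k → push 10. Stack: [0, 10]
LOAD_CONST → push 8. Stack: [0, 10, 8]
BINARY_OP + → 10 + 8 = 18. Stack: [0, 18]
BINARY_OP & → 0 & 18 = 0. Stack: [0]
STORE_FAST k → k=0. Stack: []
LOAD_FAST_LOAD_FAST k,a → push 0,21. Stack: [0, 21]
BINARY_OP - → 0 - 21 = -21. Stack: [-21]
LOAD_FAST a → push 21. Stack: [-21, 21]
BINARY_OP - → -21 - 21 = -42. Stack: [-42]
STORE_FAST k → k=-42. Stack: []
LOAD_CONST → push 11. Stack: [11]
LOAD_FAST k → push -42. Stack: [11, -42]
BINARY_OP - → 11 - -42 = 53. Stack: [53]
LOAD_FAST k → push -42. Stack: [53, -42]
BINARY_OP ^ → 53 ^ -42 = -29. Stack: [-29]
STORE_FAST x → x=-29. Stack: []
LOAD_FAST k → push -42. Stack: [-42]
RETURN_VALUE → return -42.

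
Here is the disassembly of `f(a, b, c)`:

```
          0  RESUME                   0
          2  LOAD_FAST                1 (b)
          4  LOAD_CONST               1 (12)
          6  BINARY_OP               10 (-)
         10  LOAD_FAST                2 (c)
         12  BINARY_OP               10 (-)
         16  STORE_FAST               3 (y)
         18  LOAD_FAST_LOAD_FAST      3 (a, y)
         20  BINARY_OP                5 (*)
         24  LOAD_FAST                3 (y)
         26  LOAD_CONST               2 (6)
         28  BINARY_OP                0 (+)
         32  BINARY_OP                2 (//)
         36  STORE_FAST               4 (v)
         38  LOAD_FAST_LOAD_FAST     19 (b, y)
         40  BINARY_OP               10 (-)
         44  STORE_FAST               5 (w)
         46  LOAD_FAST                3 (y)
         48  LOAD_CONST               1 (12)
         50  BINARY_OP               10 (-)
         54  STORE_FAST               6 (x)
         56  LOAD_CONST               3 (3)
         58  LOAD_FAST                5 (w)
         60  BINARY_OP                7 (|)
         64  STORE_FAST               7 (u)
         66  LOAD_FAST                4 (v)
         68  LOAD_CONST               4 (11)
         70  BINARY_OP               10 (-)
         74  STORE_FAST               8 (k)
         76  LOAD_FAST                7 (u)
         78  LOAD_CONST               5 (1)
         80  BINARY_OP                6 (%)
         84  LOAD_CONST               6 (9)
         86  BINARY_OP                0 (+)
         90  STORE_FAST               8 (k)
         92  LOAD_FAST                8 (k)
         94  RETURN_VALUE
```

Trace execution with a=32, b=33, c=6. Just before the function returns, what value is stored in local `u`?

19

LOAD_FAST b → push 33. Stack: [33]
LOAD_CONST → push 12. Stack: [33, 12]
BINARY_OP - → 33 - 12 = 21. Stack: [21]
LOAD_FAST c → push 6. Stack: [21, 6]
BINARY_OP - → 21 - 6 = 15. Stack: [15]
STORE_FAST y → y=15. Stack: []
LOAD_FAST_LOAD_FAST a,y → push 32,15. Stack: [32, 15]
BINARY_OP * → 32 * 15 = 480. Stack: [480]
LOAD_FAST y → push 15. Stack: [480, 15]
LOAD_CONST → push 6. Stack: [480, 15, 6]
BINARY_OP + → 15 + 6 = 21. Stack: [480, 21]
BINARY_OP // → 480 // 21 = 22. Stack: [22]
STORE_FAST v → v=22. Stack: []
LOAD_FAST_LOAD_FAST b,y → push 33,15. Stack: [33, 15]
BINARY_OP - → 33 - 15 = 18. Stack: [18]
STORE_FAST w → w=18. Stack: []
LOAD_FAST y → push 15. Stack: [15]
LOAD_CONST → push 12. Stack: [15, 12]
BINARY_OP - → 15 - 12 = 3. Stack: [3]
STORE_FAST x → x=3. Stack: []
LOAD_CONST → push 3. Stack: [3]
LOAD_FAST w → push 18. Stack: [3, 18]
BINARY_OP | → 3 | 18 = 19. Stack: [19]
STORE_FAST u → u=19. Stack: []
LOAD_FAST v → push 22. Stack: [22]
LOAD_CONST → push 11. Stack: [22, 11]
BINARY_OP - → 22 - 11 = 11. Stack: [11]
STORE_FAST k → k=11. Stack: []
LOAD_FAST u → push 19. Stack: [19]
LOAD_CONST → push 1. Stack: [19, 1]
BINARY_OP % → 19 % 1 = 0. Stack: [0]
LOAD_CONST → push 9. Stack: [0, 9]
BINARY_OP + → 0 + 9 = 9. Stack: [9]
STORE_FAST k → k=9. Stack: []
LOAD_FAST k → push 9. Stack: [9]
RETURN_VALUE → return 9.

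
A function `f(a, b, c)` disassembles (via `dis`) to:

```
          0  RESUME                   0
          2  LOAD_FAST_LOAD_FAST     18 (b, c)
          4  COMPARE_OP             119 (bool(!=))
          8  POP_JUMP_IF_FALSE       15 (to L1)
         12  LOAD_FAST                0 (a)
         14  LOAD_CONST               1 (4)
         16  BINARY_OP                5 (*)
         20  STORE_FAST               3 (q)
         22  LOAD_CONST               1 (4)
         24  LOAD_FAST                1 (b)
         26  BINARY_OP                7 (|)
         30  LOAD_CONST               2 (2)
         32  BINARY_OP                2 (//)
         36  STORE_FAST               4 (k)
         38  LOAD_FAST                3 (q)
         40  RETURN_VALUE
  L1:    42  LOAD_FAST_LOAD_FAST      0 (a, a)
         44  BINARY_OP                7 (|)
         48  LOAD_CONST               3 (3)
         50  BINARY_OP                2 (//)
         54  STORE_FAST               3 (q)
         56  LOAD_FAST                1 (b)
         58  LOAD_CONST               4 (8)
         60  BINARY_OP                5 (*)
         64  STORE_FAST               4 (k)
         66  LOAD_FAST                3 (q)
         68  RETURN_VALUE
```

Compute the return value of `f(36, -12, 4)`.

LOAD_FAST_LOAD_FAST b,c → push -12,4. Stack: [-12, 4]
COMPARE_OP bool(!=) → -12 vs 4 = True. Stack: [True]
POP_JUMP_IF_FALSE → pop True; no jump. Stack: []
LOAD_FAST a → push 36. Stack: [36]
LOAD_CONST → push 4. Stack: [36, 4]
BINARY_OP * → 36 * 4 = 144. Stack: [144]
STORE_FAST q → q=144. Stack: []
LOAD_CONST → push 4. Stack: [4]
LOAD_FAST b → push -12. Stack: [4, -12]
BINARY_OP | → 4 | -12 = -12. Stack: [-12]
LOAD_CONST → push 2. Stack: [-12, 2]
BINARY_OP // → -12 // 2 = -6. Stack: [-6]
STORE_FAST k → k=-6. Stack: []
LOAD_FAST q → push 144. Stack: [144]
RETURN_VALUE → return 144.

144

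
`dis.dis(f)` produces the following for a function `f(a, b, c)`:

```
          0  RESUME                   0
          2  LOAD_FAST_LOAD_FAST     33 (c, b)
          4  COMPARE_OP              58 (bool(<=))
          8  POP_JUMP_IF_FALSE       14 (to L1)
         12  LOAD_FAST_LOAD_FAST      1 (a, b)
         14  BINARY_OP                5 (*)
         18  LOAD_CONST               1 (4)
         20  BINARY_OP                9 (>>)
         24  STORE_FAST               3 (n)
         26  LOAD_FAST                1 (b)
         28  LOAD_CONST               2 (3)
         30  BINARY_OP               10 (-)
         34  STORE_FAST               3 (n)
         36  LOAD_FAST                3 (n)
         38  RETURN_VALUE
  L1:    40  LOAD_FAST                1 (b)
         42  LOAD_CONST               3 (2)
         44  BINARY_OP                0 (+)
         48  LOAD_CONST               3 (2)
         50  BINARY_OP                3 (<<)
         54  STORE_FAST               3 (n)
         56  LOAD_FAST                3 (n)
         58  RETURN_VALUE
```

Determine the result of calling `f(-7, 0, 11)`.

LOAD_FAST_LOAD_FAST c,b → push 11,0. Stack: [11, 0]
COMPARE_OP bool(<=) → 11 vs 0 = False. Stack: [False]
POP_JUMP_IF_FALSE → pop False; jump. Stack: []
LOAD_FAST b → push 0. Stack: [0]
LOAD_CONST → push 2. Stack: [0, 2]
BINARY_OP + → 0 + 2 = 2. Stack: [2]
LOAD_CONST → push 2. Stack: [2, 2]
BINARY_OP << → 2 << 2 = 8. Stack: [8]
STORE_FAST n → n=8. Stack: []
LOAD_FAST n → push 8. Stack: [8]
RETURN_VALUE → return 8.

8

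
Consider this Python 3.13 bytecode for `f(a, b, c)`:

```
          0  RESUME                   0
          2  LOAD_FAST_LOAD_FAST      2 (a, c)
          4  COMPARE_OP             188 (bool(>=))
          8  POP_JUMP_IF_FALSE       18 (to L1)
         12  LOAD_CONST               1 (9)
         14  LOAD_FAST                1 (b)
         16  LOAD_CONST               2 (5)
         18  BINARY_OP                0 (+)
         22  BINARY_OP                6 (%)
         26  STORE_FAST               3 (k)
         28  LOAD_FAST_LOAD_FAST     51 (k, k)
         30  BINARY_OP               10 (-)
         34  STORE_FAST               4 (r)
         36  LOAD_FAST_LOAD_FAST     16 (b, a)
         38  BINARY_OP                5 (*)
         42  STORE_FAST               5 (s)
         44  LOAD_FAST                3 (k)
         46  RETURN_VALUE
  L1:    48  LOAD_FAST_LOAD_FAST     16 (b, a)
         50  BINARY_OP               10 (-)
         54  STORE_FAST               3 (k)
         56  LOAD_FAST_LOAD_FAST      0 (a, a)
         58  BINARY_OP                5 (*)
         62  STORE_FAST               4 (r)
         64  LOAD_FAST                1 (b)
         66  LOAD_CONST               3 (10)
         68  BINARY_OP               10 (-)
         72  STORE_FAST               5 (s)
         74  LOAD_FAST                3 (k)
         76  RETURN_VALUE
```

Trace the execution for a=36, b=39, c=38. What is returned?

3

LOAD_FAST_LOAD_FAST a,c → push 36,38. Stack: [36, 38]
COMPARE_OP bool(>=) → 36 vs 38 = False. Stack: [False]
POP_JUMP_IF_FALSE → pop False; jump. Stack: []
LOAD_FAST_LOAD_FAST b,a → push 39,36. Stack: [39, 36]
BINARY_OP - → 39 - 36 = 3. Stack: [3]
STORE_FAST k → k=3. Stack: []
LOAD_FAST_LOAD_FAST a,a → push 36,36. Stack: [36, 36]
BINARY_OP * → 36 * 36 = 1296. Stack: [1296]
STORE_FAST r → r=1296. Stack: []
LOAD_FAST b → push 39. Stack: [39]
LOAD_CONST → push 10. Stack: [39, 10]
BINARY_OP - → 39 - 10 = 29. Stack: [29]
STORE_FAST s → s=29. Stack: []
LOAD_FAST k → push 3. Stack: [3]
RETURN_VALUE → return 3.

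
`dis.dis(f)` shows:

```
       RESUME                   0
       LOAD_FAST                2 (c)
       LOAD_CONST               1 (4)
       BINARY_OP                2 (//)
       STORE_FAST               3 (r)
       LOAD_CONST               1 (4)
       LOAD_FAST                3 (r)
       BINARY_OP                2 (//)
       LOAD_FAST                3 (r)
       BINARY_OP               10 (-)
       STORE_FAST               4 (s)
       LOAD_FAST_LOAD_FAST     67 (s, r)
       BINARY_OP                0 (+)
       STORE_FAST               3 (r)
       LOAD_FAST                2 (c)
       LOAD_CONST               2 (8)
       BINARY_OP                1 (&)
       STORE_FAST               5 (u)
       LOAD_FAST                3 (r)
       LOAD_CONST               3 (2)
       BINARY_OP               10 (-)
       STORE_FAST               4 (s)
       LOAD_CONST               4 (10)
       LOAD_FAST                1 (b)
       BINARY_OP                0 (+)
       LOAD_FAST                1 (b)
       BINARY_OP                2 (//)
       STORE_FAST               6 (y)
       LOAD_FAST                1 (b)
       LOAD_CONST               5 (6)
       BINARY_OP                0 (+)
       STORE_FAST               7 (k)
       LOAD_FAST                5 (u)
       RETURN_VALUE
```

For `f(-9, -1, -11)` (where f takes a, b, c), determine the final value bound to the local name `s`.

LOAD_FAST c → push -11. Stack: [-11]
LOAD_CONST → push 4. Stack: [-11, 4]
BINARY_OP // → -11 // 4 = -3. Stack: [-3]
STORE_FAST r → r=-3. Stack: []
LOAD_CONST → push 4. Stack: [4]
LOAD_FAST r → push -3. Stack: [4, -3]
BINARY_OP // → 4 // -3 = -2. Stack: [-2]
LOAD_FAST r → push -3. Stack: [-2, -3]
BINARY_OP - → -2 - -3 = 1. Stack: [1]
STORE_FAST s → s=1. Stack: []
LOAD_FAST_LOAD_FAST s,r → push 1,-3. Stack: [1, -3]
BINARY_OP + → 1 + -3 = -2. Stack: [-2]
STORE_FAST r → r=-2. Stack: []
LOAD_FAST c → push -11. Stack: [-11]
LOAD_CONST → push 8. Stack: [-11, 8]
BINARY_OP & → -11 & 8 = 0. Stack: [0]
STORE_FAST u → u=0. Stack: []
LOAD_FAST r → push -2. Stack: [-2]
LOAD_CONST → push 2. Stack: [-2, 2]
BINARY_OP - → -2 - 2 = -4. Stack: [-4]
STORE_FAST s → s=-4. Stack: []
LOAD_CONST → push 10. Stack: [10]
LOAD_FAST b → push -1. Stack: [10, -1]
BINARY_OP + → 10 + -1 = 9. Stack: [9]
LOAD_FAST b → push -1. Stack: [9, -1]
BINARY_OP // → 9 // -1 = -9. Stack: [-9]
STORE_FAST y → y=-9. Stack: []
LOAD_FAST b → push -1. Stack: [-1]
LOAD_CONST → push 6. Stack: [-1, 6]
BINARY_OP + → -1 + 6 = 5. Stack: [5]
STORE_FAST k → k=5. Stack: []
LOAD_FAST u → push 0. Stack: [0]
RETURN_VALUE → return 0.

-4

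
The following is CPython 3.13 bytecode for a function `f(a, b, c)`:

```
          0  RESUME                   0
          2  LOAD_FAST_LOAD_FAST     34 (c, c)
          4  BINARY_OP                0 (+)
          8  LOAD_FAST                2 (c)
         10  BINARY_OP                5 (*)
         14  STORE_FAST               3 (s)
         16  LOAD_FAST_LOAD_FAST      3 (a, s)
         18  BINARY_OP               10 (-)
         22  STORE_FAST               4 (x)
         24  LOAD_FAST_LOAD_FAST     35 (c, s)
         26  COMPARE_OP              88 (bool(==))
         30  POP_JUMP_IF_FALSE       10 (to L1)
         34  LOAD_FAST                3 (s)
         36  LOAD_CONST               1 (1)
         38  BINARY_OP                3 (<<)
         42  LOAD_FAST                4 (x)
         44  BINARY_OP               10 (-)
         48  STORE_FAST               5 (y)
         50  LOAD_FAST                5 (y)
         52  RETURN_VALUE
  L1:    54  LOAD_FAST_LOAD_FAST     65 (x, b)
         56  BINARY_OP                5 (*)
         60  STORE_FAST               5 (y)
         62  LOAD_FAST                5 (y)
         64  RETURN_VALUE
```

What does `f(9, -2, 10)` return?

382

LOAD_FAST_LOAD_FAST c,c → push 10,10. Stack: [10, 10]
BINARY_OP + → 10 + 10 = 20. Stack: [20]
LOAD_FAST c → push 10. Stack: [20, 10]
BINARY_OP * → 20 * 10 = 200. Stack: [200]
STORE_FAST s → s=200. Stack: []
LOAD_FAST_LOAD_FAST a,s → push 9,200. Stack: [9, 200]
BINARY_OP - → 9 - 200 = -191. Stack: [-191]
STORE_FAST x → x=-191. Stack: []
LOAD_FAST_LOAD_FAST c,s → push 10,200. Stack: [10, 200]
COMPARE_OP bool(==) → 10 vs 200 = False. Stack: [False]
POP_JUMP_IF_FALSE → pop False; jump. Stack: []
LOAD_FAST_LOAD_FAST x,b → push -191,-2. Stack: [-191, -2]
BINARY_OP * → -191 * -2 = 382. Stack: [382]
STORE_FAST y → y=382. Stack: []
LOAD_FAST y → push 382. Stack: [382]
RETURN_VALUE → return 382.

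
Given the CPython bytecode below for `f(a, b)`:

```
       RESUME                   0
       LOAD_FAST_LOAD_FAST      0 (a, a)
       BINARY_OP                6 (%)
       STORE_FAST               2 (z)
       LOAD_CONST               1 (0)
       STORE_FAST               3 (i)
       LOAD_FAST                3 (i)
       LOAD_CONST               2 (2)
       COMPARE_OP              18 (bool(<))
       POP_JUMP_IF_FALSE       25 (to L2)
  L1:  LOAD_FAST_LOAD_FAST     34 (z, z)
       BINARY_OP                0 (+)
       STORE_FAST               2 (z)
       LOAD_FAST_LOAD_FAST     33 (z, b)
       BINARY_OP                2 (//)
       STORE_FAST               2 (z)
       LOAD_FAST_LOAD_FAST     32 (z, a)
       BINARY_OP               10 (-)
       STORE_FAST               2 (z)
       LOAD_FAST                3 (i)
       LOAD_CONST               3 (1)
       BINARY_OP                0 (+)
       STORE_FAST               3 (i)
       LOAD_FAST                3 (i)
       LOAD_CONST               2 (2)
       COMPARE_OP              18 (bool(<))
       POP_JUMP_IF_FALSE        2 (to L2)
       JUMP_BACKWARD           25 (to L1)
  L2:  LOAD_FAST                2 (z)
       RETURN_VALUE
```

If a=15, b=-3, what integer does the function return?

LOAD_FAST_LOAD_FAST a,a → push 15,15. Stack: [15, 15]
BINARY_OP % → 15 % 15 = 0. Stack: [0]
STORE_FAST z → z=0. Stack: []
LOAD_CONST → push 0. Stack: [0]
STORE_FAST i → i=0. Stack: []
LOAD_FAST i → push 0. Stack: [0]
LOAD_CONST → push 2. Stack: [0, 2]
COMPARE_OP bool(<) → 0 vs 2 = True. Stack: [True]
POP_JUMP_IF_FALSE → pop True; no jump. Stack: []
LOAD_FAST_LOAD_FAST z,z → push 0,0. Stack: [0, 0]
BINARY_OP + → 0 + 0 = 0. Stack: [0]
STORE_FAST z → z=0. Stack: []
LOAD_FAST_LOAD_FAST z,b → push 0,-3. Stack: [0, -3]
BINARY_OP // → 0 // -3 = 0. Stack: [0]
STORE_FAST z → z=0. Stack: []
LOAD_FAST_LOAD_FAST z,a → push 0,15. Stack: [0, 15]
BINARY_OP - → 0 - 15 = -15. Stack: [-15]
STORE_FAST z → z=-15. Stack: []
LOAD_FAST i → push 0. Stack: [0]
LOAD_CONST → push 1. Stack: [0, 1]
BINARY_OP + → 0 + 1 = 1. Stack: [1]
STORE_FAST i → i=1. Stack: []
LOAD_FAST i → push 1. Stack: [1]
LOAD_CONST → push 2. Stack: [1, 2]
COMPARE_OP bool(<) → 1 vs 2 = True. Stack: [True]
POP_JUMP_IF_FALSE → pop True; no jump. Stack: []
LOAD_FAST_LOAD_FAST z,z → push -15,-15. Stack: [-15, -15]
BINARY_OP + → -15 + -15 = -30. Stack: [-30]
STORE_FAST z → z=-30. Stack: []
LOAD_FAST_LOAD_FAST z,b → push -30,-3. Stack: [-30, -3]
BINARY_OP // → -30 // -3 = 10. Stack: [10]
STORE_FAST z → z=10. Stack: []
LOAD_FAST_LOAD_FAST z,a → push 10,15. Stack: [10, 15]
BINARY_OP - → 10 - 15 = -5. Stack: [-5]
STORE_FAST z → z=-5. Stack: []
LOAD_FAST i → push 1. Stack: [1]
LOAD_CONST → push 1. Stack: [1, 1]
BINARY_OP + → 1 + 1 = 2. Stack: [2]
STORE_FAST i → i=2. Stack: []
LOAD_FAST i → push 2. Stack: [2]
LOAD_CONST → push 2. Stack: [2, 2]
COMPARE_OP bool(<) → 2 vs 2 = False. Stack: [False]
POP_JUMP_IF_FALSE → pop False; jump. Stack: []
LOAD_FAST z → push -5. Stack: [-5]
RETURN_VALUE → return -5.

-5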